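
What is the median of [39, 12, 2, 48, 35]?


First, sort the list: [2, 12, 35, 39, 48]
The list has 5 elements (odd count).
The middle index is 2 (0-based), and the element there is 35.
Final answer: 35


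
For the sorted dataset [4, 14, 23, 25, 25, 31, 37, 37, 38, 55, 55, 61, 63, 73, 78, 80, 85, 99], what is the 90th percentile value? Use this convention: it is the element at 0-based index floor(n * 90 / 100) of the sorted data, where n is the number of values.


The dataset has n = 18 elements.
Index = floor(18 * 90 / 100) = floor(1620 / 100) = floor(16.2) = 16
Counting from index 0 in the sorted data, the element at index 16 is 85.
Final answer: 85


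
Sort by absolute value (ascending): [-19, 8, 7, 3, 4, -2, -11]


Compute absolute values:
  |-19| = 19
  |8| = 8
  |7| = 7
  |3| = 3
  |4| = 4
  |-2| = 2
  |-11| = 11
Absolute values in increasing order: 2 < 3 < 4 < 7 < 8 < 11 < 19
Listing the original numbers in that order gives the answer.
Final answer: [-2, 3, 4, 7, 8, -11, -19]


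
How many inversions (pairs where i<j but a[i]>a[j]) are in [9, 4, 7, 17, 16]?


For each element, count the later elements that are smaller than it:
  9 (index 0): smaller elements after it = [4, 7] -> 2
  4 (index 1): smaller elements after it = [] -> 0
  7 (index 2): smaller elements after it = [] -> 0
  17 (index 3): smaller elements after it = [16] -> 1
Total inversions = 2 + 0 + 0 + 1 = 3
Final answer: 3


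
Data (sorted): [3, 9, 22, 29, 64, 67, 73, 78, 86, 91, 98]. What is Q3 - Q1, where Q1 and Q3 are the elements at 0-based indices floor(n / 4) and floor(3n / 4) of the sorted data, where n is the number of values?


The data has n = 11 elements.
Q1 index = floor(11 / 4) = floor(2.75) = 2; Q3 index = floor(3 * 11 / 4) = floor(8.25) = 8
Q1 = element at index 2 = 22
Q3 = element at index 8 = 86
IQR = 86 - 22 = 64
Final answer: 64


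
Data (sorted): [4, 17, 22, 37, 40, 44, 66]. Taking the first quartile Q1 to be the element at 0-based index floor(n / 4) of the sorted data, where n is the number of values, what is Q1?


The list has n = 7 elements.
Q1 index = floor(7 / 4) = floor(1.75) = 1
Counting from index 0 in the sorted data, the element at index 1 is 17.
Final answer: 17


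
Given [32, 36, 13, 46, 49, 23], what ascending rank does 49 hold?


Sort ascending: [13, 23, 32, 36, 46, 49]
Find 49 in the sorted list.
49 is at position 6 (1-indexed).
Final answer: 6


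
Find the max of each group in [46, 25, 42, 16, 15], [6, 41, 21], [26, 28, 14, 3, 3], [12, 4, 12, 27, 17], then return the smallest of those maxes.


Find max of each group:
  Group 1: [46, 25, 42, 16, 15] -> max = 46
  Group 2: [6, 41, 21] -> max = 41
  Group 3: [26, 28, 14, 3, 3] -> max = 28
  Group 4: [12, 4, 12, 27, 17] -> max = 27
Maxes: [46, 41, 28, 27]
Minimum of maxes = 27
Final answer: 27


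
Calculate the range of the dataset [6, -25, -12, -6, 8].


Maximum value: 8
Minimum value: -25
Range = 8 - (-25) = 33
Final answer: 33


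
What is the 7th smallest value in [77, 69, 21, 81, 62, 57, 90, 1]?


Sort ascending: [1, 21, 57, 62, 69, 77, 81, 90]
The 7th element (1-indexed) is at index 6.
Value = 81
Final answer: 81


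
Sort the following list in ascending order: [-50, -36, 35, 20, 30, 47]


Original list: [-50, -36, 35, 20, 30, 47]
Repeatedly take the smallest remaining element:
  Remaining [-50, -36, 35, 20, 30, 47] -> smallest is -50
  Remaining [-36, 35, 20, 30, 47] -> smallest is -36
  Remaining [35, 20, 30, 47] -> smallest is 20
  Remaining [35, 30, 47] -> smallest is 30
  Remaining [35, 47] -> smallest is 35
  Remaining [47] -> smallest is 47
Collecting the picks in order gives the sorted list.
Final answer: [-50, -36, 20, 30, 35, 47]


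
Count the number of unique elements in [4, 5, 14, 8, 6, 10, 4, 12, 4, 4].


List all unique values:
Distinct values: [4, 5, 6, 8, 10, 12, 14]
Count = 7
Final answer: 7


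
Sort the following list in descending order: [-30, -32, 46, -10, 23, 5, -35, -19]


Original list: [-30, -32, 46, -10, 23, 5, -35, -19]
Repeatedly take the largest remaining element:
  Remaining [-30, -32, 46, -10, 23, 5, -35, -19] -> largest is 46
  Remaining [-30, -32, -10, 23, 5, -35, -19] -> largest is 23
  Remaining [-30, -32, -10, 5, -35, -19] -> largest is 5
  Remaining [-30, -32, -10, -35, -19] -> largest is -10
  Remaining [-30, -32, -35, -19] -> largest is -19
  Remaining [-30, -32, -35] -> largest is -30
  Remaining [-32, -35] -> largest is -32
  Remaining [-35] -> largest is -35
Collecting the picks in order gives the descending list.
Final answer: [46, 23, 5, -10, -19, -30, -32, -35]


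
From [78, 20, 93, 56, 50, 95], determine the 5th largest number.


Sort descending: [95, 93, 78, 56, 50, 20]
The 5th element (1-indexed) is at index 4.
Value = 50
Final answer: 50


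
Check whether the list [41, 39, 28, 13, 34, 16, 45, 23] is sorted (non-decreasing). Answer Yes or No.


Check consecutive pairs:
  41 <= 39? False
  39 <= 28? False
  28 <= 13? False
  13 <= 34? True
  34 <= 16? False
  16 <= 45? True
  45 <= 23? False
5 consecutive pair(s) are out of order, so the list is not sorted.
Final answer: No


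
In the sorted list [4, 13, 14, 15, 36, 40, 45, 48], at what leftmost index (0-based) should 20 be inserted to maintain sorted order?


List is sorted: [4, 13, 14, 15, 36, 40, 45, 48]
We need the leftmost position where 20 can be inserted, i.e. the first index whose element is >= 20 (or the end of the list if none is).
Binary search with low=0, high=8 (0-based indices):
  low=0, high=8, mid=4: a[4]=36 >= 20, so high = 4
  low=0, high=4, mid=2: a[2]=14 < 20, so low = 3
  low=3, high=4, mid=3: a[3]=15 < 20, so low = 4
Now low = high = 4, so the insertion index is 4.
Final answer: 4


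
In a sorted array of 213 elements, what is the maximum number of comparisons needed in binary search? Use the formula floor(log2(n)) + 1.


Binary search halves the search space each step.
Maximum comparisons = floor(log2(213)) + 1
log2(213) = 7.7347
floor(log2(213)) = 7, so 7 + 1 = 8
Final answer: 8


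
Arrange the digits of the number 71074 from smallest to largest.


The number 71074 has digits: 7, 1, 0, 7, 4
Sorted: 0, 1, 4, 7, 7
Joining the sorted digits gives the result.
Final answer: 01477


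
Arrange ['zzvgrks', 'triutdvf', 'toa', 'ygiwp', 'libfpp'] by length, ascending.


Compute lengths:
  'zzvgrks' has length 7
  'triutdvf' has length 8
  'toa' has length 3
  'ygiwp' has length 5
  'libfpp' has length 6
Lengths in increasing order: 3 < 5 < 6 < 7 < 8
Listing the words in that order gives the answer.
Final answer: ['toa', 'ygiwp', 'libfpp', 'zzvgrks', 'triutdvf']


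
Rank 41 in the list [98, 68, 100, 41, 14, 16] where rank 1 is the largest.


Sort descending: [100, 98, 68, 41, 16, 14]
Find 41 in the sorted list.
41 is at position 4.
Final answer: 4


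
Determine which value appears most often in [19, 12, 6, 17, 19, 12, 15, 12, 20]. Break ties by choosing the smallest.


Count the frequency of each value:
  6 appears 1 time(s)
  12 appears 3 time(s)
  15 appears 1 time(s)
  17 appears 1 time(s)
  19 appears 2 time(s)
  20 appears 1 time(s)
Maximum frequency is 3.
Only 12 reaches that frequency, so it is the mode.
Final answer: 12


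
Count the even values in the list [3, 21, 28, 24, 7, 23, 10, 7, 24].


Check each element:
  3 is odd
  21 is odd
  28 is even
  24 is even
  7 is odd
  23 is odd
  10 is even
  7 is odd
  24 is even
Evens: [28, 24, 10, 24]
Count of evens = 4
Final answer: 4


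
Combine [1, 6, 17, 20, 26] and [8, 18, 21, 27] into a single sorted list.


List A: [1, 6, 17, 20, 26]
List B: [8, 18, 21, 27]
Repeatedly compare the front elements and take the smaller:
  1 vs 8 -> take 1
  6 vs 8 -> take 6
  17 vs 8 -> take 8
  17 vs 18 -> take 17
  20 vs 18 -> take 18
  20 vs 21 -> take 20
  26 vs 21 -> take 21
  26 vs 27 -> take 26
  A is exhausted; append the rest of B: [27]
Final answer: [1, 6, 8, 17, 18, 20, 21, 26, 27]


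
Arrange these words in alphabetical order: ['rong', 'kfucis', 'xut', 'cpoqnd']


Compare strings character by character (the first differing letter decides):
  'cpoqnd' < 'kfucis' since 'c' < 'k' at position 1
  'kfucis' < 'rong' since 'k' < 'r' at position 1
  'rong' < 'xut' since 'r' < 'x' at position 1
Chaining these comparisons gives the alphabetical order.
Final answer: ['cpoqnd', 'kfucis', 'rong', 'xut']


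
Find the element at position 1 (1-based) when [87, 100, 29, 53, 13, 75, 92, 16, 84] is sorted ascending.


Sort ascending: [13, 16, 29, 53, 75, 84, 87, 92, 100]
The 1st element (1-indexed) is at index 0.
Value = 13
Final answer: 13


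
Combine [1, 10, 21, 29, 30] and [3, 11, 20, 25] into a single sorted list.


List A: [1, 10, 21, 29, 30]
List B: [3, 11, 20, 25]
Repeatedly compare the front elements and take the smaller:
  1 vs 3 -> take 1
  10 vs 3 -> take 3
  10 vs 11 -> take 10
  21 vs 11 -> take 11
  21 vs 20 -> take 20
  21 vs 25 -> take 21
  29 vs 25 -> take 25
  B is exhausted; append the rest of A: [29, 30]
Final answer: [1, 3, 10, 11, 20, 21, 25, 29, 30]


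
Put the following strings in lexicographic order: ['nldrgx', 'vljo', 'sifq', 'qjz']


Compare strings character by character (the first differing letter decides):
  'nldrgx' < 'qjz' since 'n' < 'q' at position 1
  'qjz' < 'sifq' since 'q' < 's' at position 1
  'sifq' < 'vljo' since 's' < 'v' at position 1
Chaining these comparisons gives the alphabetical order.
Final answer: ['nldrgx', 'qjz', 'sifq', 'vljo']


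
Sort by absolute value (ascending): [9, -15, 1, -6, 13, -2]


Compute absolute values:
  |9| = 9
  |-15| = 15
  |1| = 1
  |-6| = 6
  |13| = 13
  |-2| = 2
Absolute values in increasing order: 1 < 2 < 6 < 9 < 13 < 15
Listing the original numbers in that order gives the answer.
Final answer: [1, -2, -6, 9, 13, -15]


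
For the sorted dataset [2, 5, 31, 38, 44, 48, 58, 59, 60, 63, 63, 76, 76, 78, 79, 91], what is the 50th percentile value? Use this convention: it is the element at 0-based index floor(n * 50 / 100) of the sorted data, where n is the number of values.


The dataset has n = 16 elements.
Index = floor(16 * 50 / 100) = floor(800 / 100) = floor(8) = 8
Counting from index 0 in the sorted data, the element at index 8 is 60.
Final answer: 60


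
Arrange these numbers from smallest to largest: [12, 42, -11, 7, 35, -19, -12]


Original list: [12, 42, -11, 7, 35, -19, -12]
Repeatedly take the smallest remaining element:
  Remaining [12, 42, -11, 7, 35, -19, -12] -> smallest is -19
  Remaining [12, 42, -11, 7, 35, -12] -> smallest is -12
  Remaining [12, 42, -11, 7, 35] -> smallest is -11
  Remaining [12, 42, 7, 35] -> smallest is 7
  Remaining [12, 42, 35] -> smallest is 12
  Remaining [42, 35] -> smallest is 35
  Remaining [42] -> smallest is 42
Collecting the picks in order gives the sorted list.
Final answer: [-19, -12, -11, 7, 12, 35, 42]


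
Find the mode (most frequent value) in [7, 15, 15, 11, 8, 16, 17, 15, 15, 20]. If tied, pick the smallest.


Count the frequency of each value:
  7 appears 1 time(s)
  8 appears 1 time(s)
  11 appears 1 time(s)
  15 appears 4 time(s)
  16 appears 1 time(s)
  17 appears 1 time(s)
  20 appears 1 time(s)
Maximum frequency is 4.
Only 15 reaches that frequency, so it is the mode.
Final answer: 15


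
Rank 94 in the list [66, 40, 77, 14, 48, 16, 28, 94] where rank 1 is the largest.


Sort descending: [94, 77, 66, 48, 40, 28, 16, 14]
Find 94 in the sorted list.
94 is at position 1.
Final answer: 1


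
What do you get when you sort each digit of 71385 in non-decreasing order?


The number 71385 has digits: 7, 1, 3, 8, 5
Sorted: 1, 3, 5, 7, 8
Joining the sorted digits gives the result.
Final answer: 13578


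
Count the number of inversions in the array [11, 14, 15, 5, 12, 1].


For each element, count the later elements that are smaller than it:
  11 (index 0): smaller elements after it = [5, 1] -> 2
  14 (index 1): smaller elements after it = [5, 12, 1] -> 3
  15 (index 2): smaller elements after it = [5, 12, 1] -> 3
  5 (index 3): smaller elements after it = [1] -> 1
  12 (index 4): smaller elements after it = [1] -> 1
Total inversions = 2 + 3 + 3 + 1 + 1 = 10
Final answer: 10


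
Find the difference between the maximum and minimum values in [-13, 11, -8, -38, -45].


Maximum value: 11
Minimum value: -45
Range = 11 - (-45) = 56
Final answer: 56


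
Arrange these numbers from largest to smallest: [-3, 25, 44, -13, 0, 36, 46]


Original list: [-3, 25, 44, -13, 0, 36, 46]
Repeatedly take the largest remaining element:
  Remaining [-3, 25, 44, -13, 0, 36, 46] -> largest is 46
  Remaining [-3, 25, 44, -13, 0, 36] -> largest is 44
  Remaining [-3, 25, -13, 0, 36] -> largest is 36
  Remaining [-3, 25, -13, 0] -> largest is 25
  Remaining [-3, -13, 0] -> largest is 0
  Remaining [-3, -13] -> largest is -3
  Remaining [-13] -> largest is -13
Collecting the picks in order gives the descending list.
Final answer: [46, 44, 36, 25, 0, -3, -13]


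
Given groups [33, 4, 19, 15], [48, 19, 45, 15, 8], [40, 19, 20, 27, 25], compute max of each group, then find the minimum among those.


Find max of each group:
  Group 1: [33, 4, 19, 15] -> max = 33
  Group 2: [48, 19, 45, 15, 8] -> max = 48
  Group 3: [40, 19, 20, 27, 25] -> max = 40
Maxes: [33, 48, 40]
Minimum of maxes = 33
Final answer: 33


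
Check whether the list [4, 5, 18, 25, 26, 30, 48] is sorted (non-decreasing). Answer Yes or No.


Check consecutive pairs:
  4 <= 5? True
  5 <= 18? True
  18 <= 25? True
  25 <= 26? True
  26 <= 30? True
  30 <= 48? True
Every consecutive pair is in order, so the list is non-decreasing.
Final answer: Yes


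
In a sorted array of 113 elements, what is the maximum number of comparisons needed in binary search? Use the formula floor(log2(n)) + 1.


Binary search halves the search space each step.
Maximum comparisons = floor(log2(113)) + 1
log2(113) = 6.8202
floor(log2(113)) = 6, so 6 + 1 = 7
Final answer: 7


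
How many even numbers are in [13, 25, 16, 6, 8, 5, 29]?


Check each element:
  13 is odd
  25 is odd
  16 is even
  6 is even
  8 is even
  5 is odd
  29 is odd
Evens: [16, 6, 8]
Count of evens = 3
Final answer: 3


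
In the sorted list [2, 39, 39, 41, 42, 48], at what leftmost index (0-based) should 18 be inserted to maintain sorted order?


List is sorted: [2, 39, 39, 41, 42, 48]
We need the leftmost position where 18 can be inserted, i.e. the first index whose element is >= 18 (or the end of the list if none is).
Binary search with low=0, high=6 (0-based indices):
  low=0, high=6, mid=3: a[3]=41 >= 18, so high = 3
  low=0, high=3, mid=1: a[1]=39 >= 18, so high = 1
  low=0, high=1, mid=0: a[0]=2 < 18, so low = 1
Now low = high = 1, so the insertion index is 1.
Final answer: 1


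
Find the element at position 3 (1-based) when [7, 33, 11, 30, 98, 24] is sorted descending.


Sort descending: [98, 33, 30, 24, 11, 7]
The 3rd element (1-indexed) is at index 2.
Value = 30
Final answer: 30


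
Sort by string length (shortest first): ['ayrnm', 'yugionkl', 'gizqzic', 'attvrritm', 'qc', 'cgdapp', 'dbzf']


Compute lengths:
  'ayrnm' has length 5
  'yugionkl' has length 8
  'gizqzic' has length 7
  'attvrritm' has length 9
  'qc' has length 2
  'cgdapp' has length 6
  'dbzf' has length 4
Lengths in increasing order: 2 < 4 < 5 < 6 < 7 < 8 < 9
Listing the words in that order gives the answer.
Final answer: ['qc', 'dbzf', 'ayrnm', 'cgdapp', 'gizqzic', 'yugionkl', 'attvrritm']


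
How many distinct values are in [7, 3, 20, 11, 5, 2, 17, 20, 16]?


List all unique values:
Distinct values: [2, 3, 5, 7, 11, 16, 17, 20]
Count = 8
Final answer: 8


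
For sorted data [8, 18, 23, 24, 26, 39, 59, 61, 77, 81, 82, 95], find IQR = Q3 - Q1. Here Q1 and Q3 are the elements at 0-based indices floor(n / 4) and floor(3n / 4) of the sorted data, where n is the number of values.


The data has n = 12 elements.
Q1 index = floor(12 / 4) = floor(3) = 3; Q3 index = floor(3 * 12 / 4) = floor(9) = 9
Q1 = element at index 3 = 24
Q3 = element at index 9 = 81
IQR = 81 - 24 = 57
Final answer: 57


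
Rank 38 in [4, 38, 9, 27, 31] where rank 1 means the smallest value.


Sort ascending: [4, 9, 27, 31, 38]
Find 38 in the sorted list.
38 is at position 5 (1-indexed).
Final answer: 5


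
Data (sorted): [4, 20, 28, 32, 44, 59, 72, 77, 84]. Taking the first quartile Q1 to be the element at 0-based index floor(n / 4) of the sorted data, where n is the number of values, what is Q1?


The list has n = 9 elements.
Q1 index = floor(9 / 4) = floor(2.25) = 2
Counting from index 0 in the sorted data, the element at index 2 is 28.
Final answer: 28


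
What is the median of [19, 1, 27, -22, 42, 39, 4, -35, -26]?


First, sort the list: [-35, -26, -22, 1, 4, 19, 27, 39, 42]
The list has 9 elements (odd count).
The middle index is 4 (0-based), and the element there is 4.
Final answer: 4


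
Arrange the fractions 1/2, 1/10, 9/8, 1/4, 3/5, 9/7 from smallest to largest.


Convert to decimal for comparison:
  1/2 = 0.5
  1/10 = 0.1
  9/8 = 1.125
  1/4 = 0.25
  3/5 = 0.6
  9/7 = 1.2857
Decimals in increasing order: 0.1 < 0.25 < 0.5 < 0.6 < 1.125 < 1.2857
Writing each back as its fraction gives the sorted order.
Final answer: 1/10, 1/4, 1/2, 3/5, 9/8, 9/7


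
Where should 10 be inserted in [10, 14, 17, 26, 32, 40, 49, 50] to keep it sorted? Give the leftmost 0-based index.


List is sorted: [10, 14, 17, 26, 32, 40, 49, 50]
We need the leftmost position where 10 can be inserted, i.e. the first index whose element is >= 10 (or the end of the list if none is).
Binary search with low=0, high=8 (0-based indices):
  low=0, high=8, mid=4: a[4]=32 >= 10, so high = 4
  low=0, high=4, mid=2: a[2]=17 >= 10, so high = 2
  low=0, high=2, mid=1: a[1]=14 >= 10, so high = 1
  low=0, high=1, mid=0: a[0]=10 >= 10, so high = 0
Now low = high = 0, so the insertion index is 0.
Final answer: 0


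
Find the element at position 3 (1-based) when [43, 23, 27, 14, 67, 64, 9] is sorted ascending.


Sort ascending: [9, 14, 23, 27, 43, 64, 67]
The 3rd element (1-indexed) is at index 2.
Value = 23
Final answer: 23


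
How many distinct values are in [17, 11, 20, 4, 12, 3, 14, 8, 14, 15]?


List all unique values:
Distinct values: [3, 4, 8, 11, 12, 14, 15, 17, 20]
Count = 9
Final answer: 9


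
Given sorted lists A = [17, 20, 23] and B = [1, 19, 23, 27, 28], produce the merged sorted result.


List A: [17, 20, 23]
List B: [1, 19, 23, 27, 28]
Repeatedly compare the front elements and take the smaller:
  17 vs 1 -> take 1
  17 vs 19 -> take 17
  20 vs 19 -> take 19
  20 vs 23 -> take 20
  23 vs 23 -> take 23
  A is exhausted; append the rest of B: [23, 27, 28]
Final answer: [1, 17, 19, 20, 23, 23, 27, 28]


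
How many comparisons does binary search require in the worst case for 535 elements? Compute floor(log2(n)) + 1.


Binary search halves the search space each step.
Maximum comparisons = floor(log2(535)) + 1
log2(535) = 9.0634
floor(log2(535)) = 9, so 9 + 1 = 10
Final answer: 10


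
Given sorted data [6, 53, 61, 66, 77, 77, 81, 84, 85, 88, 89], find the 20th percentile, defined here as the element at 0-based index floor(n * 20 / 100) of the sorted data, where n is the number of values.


The dataset has n = 11 elements.
Index = floor(11 * 20 / 100) = floor(220 / 100) = floor(2.2) = 2
Counting from index 0 in the sorted data, the element at index 2 is 61.
Final answer: 61


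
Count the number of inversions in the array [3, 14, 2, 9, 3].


For each element, count the later elements that are smaller than it:
  3 (index 0): smaller elements after it = [2] -> 1
  14 (index 1): smaller elements after it = [2, 9, 3] -> 3
  2 (index 2): smaller elements after it = [] -> 0
  9 (index 3): smaller elements after it = [3] -> 1
Total inversions = 1 + 3 + 0 + 1 = 5
Final answer: 5


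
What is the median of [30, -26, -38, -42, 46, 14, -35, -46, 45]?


First, sort the list: [-46, -42, -38, -35, -26, 14, 30, 45, 46]
The list has 9 elements (odd count).
The middle index is 4 (0-based), and the element there is -26.
Final answer: -26


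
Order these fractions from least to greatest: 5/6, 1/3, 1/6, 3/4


Convert to decimal for comparison:
  5/6 = 0.8333
  1/3 = 0.3333
  1/6 = 0.1667
  3/4 = 0.75
Decimals in increasing order: 0.1667 < 0.3333 < 0.75 < 0.8333
Writing each back as its fraction gives the sorted order.
Final answer: 1/6, 1/3, 3/4, 5/6


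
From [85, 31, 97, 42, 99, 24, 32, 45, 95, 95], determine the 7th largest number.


Sort descending: [99, 97, 95, 95, 85, 45, 42, 32, 31, 24]
The 7th element (1-indexed) is at index 6.
Value = 42
Final answer: 42


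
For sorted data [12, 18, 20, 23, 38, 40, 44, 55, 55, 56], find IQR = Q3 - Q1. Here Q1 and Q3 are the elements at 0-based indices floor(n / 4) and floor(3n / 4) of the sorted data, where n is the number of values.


The data has n = 10 elements.
Q1 index = floor(10 / 4) = floor(2.5) = 2; Q3 index = floor(3 * 10 / 4) = floor(7.5) = 7
Q1 = element at index 2 = 20
Q3 = element at index 7 = 55
IQR = 55 - 20 = 35
Final answer: 35


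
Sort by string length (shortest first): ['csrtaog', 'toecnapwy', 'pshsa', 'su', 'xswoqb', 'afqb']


Compute lengths:
  'csrtaog' has length 7
  'toecnapwy' has length 9
  'pshsa' has length 5
  'su' has length 2
  'xswoqb' has length 6
  'afqb' has length 4
Lengths in increasing order: 2 < 4 < 5 < 6 < 7 < 9
Listing the words in that order gives the answer.
Final answer: ['su', 'afqb', 'pshsa', 'xswoqb', 'csrtaog', 'toecnapwy']


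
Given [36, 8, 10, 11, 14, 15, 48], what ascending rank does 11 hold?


Sort ascending: [8, 10, 11, 14, 15, 36, 48]
Find 11 in the sorted list.
11 is at position 3 (1-indexed).
Final answer: 3


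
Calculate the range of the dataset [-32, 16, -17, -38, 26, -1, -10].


Maximum value: 26
Minimum value: -38
Range = 26 - (-38) = 64
Final answer: 64


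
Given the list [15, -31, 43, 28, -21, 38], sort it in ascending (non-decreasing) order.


Original list: [15, -31, 43, 28, -21, 38]
Repeatedly take the smallest remaining element:
  Remaining [15, -31, 43, 28, -21, 38] -> smallest is -31
  Remaining [15, 43, 28, -21, 38] -> smallest is -21
  Remaining [15, 43, 28, 38] -> smallest is 15
  Remaining [43, 28, 38] -> smallest is 28
  Remaining [43, 38] -> smallest is 38
  Remaining [43] -> smallest is 43
Collecting the picks in order gives the sorted list.
Final answer: [-31, -21, 15, 28, 38, 43]


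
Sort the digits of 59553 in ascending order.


The number 59553 has digits: 5, 9, 5, 5, 3
Sorted: 3, 5, 5, 5, 9
Joining the sorted digits gives the result.
Final answer: 35559


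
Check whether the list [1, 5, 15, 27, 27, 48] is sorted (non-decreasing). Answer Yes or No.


Check consecutive pairs:
  1 <= 5? True
  5 <= 15? True
  15 <= 27? True
  27 <= 27? True
  27 <= 48? True
Every consecutive pair is in order, so the list is non-decreasing.
Final answer: Yes


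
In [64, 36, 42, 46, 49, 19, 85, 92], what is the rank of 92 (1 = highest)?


Sort descending: [92, 85, 64, 49, 46, 42, 36, 19]
Find 92 in the sorted list.
92 is at position 1.
Final answer: 1


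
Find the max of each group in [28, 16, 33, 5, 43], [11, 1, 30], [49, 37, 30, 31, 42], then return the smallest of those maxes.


Find max of each group:
  Group 1: [28, 16, 33, 5, 43] -> max = 43
  Group 2: [11, 1, 30] -> max = 30
  Group 3: [49, 37, 30, 31, 42] -> max = 49
Maxes: [43, 30, 49]
Minimum of maxes = 30
Final answer: 30


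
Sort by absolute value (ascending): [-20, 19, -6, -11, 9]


Compute absolute values:
  |-20| = 20
  |19| = 19
  |-6| = 6
  |-11| = 11
  |9| = 9
Absolute values in increasing order: 6 < 9 < 11 < 19 < 20
Listing the original numbers in that order gives the answer.
Final answer: [-6, 9, -11, 19, -20]


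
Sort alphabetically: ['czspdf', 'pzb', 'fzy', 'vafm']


Compare strings character by character (the first differing letter decides):
  'czspdf' < 'fzy' since 'c' < 'f' at position 1
  'fzy' < 'pzb' since 'f' < 'p' at position 1
  'pzb' < 'vafm' since 'p' < 'v' at position 1
Chaining these comparisons gives the alphabetical order.
Final answer: ['czspdf', 'fzy', 'pzb', 'vafm']


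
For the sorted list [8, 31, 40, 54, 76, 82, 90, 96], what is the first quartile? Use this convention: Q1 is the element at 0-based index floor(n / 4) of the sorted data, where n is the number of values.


The list has n = 8 elements.
Q1 index = floor(8 / 4) = floor(2) = 2
Counting from index 0 in the sorted data, the element at index 2 is 40.
Final answer: 40


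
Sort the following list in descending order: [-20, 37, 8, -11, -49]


Original list: [-20, 37, 8, -11, -49]
Repeatedly take the largest remaining element:
  Remaining [-20, 37, 8, -11, -49] -> largest is 37
  Remaining [-20, 8, -11, -49] -> largest is 8
  Remaining [-20, -11, -49] -> largest is -11
  Remaining [-20, -49] -> largest is -20
  Remaining [-49] -> largest is -49
Collecting the picks in order gives the descending list.
Final answer: [37, 8, -11, -20, -49]


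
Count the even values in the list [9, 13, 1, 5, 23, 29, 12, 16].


Check each element:
  9 is odd
  13 is odd
  1 is odd
  5 is odd
  23 is odd
  29 is odd
  12 is even
  16 is even
Evens: [12, 16]
Count of evens = 2
Final answer: 2


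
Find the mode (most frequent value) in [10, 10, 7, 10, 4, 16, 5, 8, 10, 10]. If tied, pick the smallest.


Count the frequency of each value:
  4 appears 1 time(s)
  5 appears 1 time(s)
  7 appears 1 time(s)
  8 appears 1 time(s)
  10 appears 5 time(s)
  16 appears 1 time(s)
Maximum frequency is 5.
Only 10 reaches that frequency, so it is the mode.
Final answer: 10


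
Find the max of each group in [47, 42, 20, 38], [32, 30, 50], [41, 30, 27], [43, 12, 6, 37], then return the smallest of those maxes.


Find max of each group:
  Group 1: [47, 42, 20, 38] -> max = 47
  Group 2: [32, 30, 50] -> max = 50
  Group 3: [41, 30, 27] -> max = 41
  Group 4: [43, 12, 6, 37] -> max = 43
Maxes: [47, 50, 41, 43]
Minimum of maxes = 41
Final answer: 41


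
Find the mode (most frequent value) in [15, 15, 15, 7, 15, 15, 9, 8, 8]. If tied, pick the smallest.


Count the frequency of each value:
  7 appears 1 time(s)
  8 appears 2 time(s)
  9 appears 1 time(s)
  15 appears 5 time(s)
Maximum frequency is 5.
Only 15 reaches that frequency, so it is the mode.
Final answer: 15


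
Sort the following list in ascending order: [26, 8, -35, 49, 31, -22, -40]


Original list: [26, 8, -35, 49, 31, -22, -40]
Repeatedly take the smallest remaining element:
  Remaining [26, 8, -35, 49, 31, -22, -40] -> smallest is -40
  Remaining [26, 8, -35, 49, 31, -22] -> smallest is -35
  Remaining [26, 8, 49, 31, -22] -> smallest is -22
  Remaining [26, 8, 49, 31] -> smallest is 8
  Remaining [26, 49, 31] -> smallest is 26
  Remaining [49, 31] -> smallest is 31
  Remaining [49] -> smallest is 49
Collecting the picks in order gives the sorted list.
Final answer: [-40, -35, -22, 8, 26, 31, 49]


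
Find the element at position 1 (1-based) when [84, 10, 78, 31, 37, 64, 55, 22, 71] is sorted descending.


Sort descending: [84, 78, 71, 64, 55, 37, 31, 22, 10]
The 1st element (1-indexed) is at index 0.
Value = 84
Final answer: 84


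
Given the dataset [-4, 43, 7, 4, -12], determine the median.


First, sort the list: [-12, -4, 4, 7, 43]
The list has 5 elements (odd count).
The middle index is 2 (0-based), and the element there is 4.
Final answer: 4


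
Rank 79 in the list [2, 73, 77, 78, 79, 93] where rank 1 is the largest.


Sort descending: [93, 79, 78, 77, 73, 2]
Find 79 in the sorted list.
79 is at position 2.
Final answer: 2


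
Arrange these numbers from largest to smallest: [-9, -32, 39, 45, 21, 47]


Original list: [-9, -32, 39, 45, 21, 47]
Repeatedly take the largest remaining element:
  Remaining [-9, -32, 39, 45, 21, 47] -> largest is 47
  Remaining [-9, -32, 39, 45, 21] -> largest is 45
  Remaining [-9, -32, 39, 21] -> largest is 39
  Remaining [-9, -32, 21] -> largest is 21
  Remaining [-9, -32] -> largest is -9
  Remaining [-32] -> largest is -32
Collecting the picks in order gives the descending list.
Final answer: [47, 45, 39, 21, -9, -32]


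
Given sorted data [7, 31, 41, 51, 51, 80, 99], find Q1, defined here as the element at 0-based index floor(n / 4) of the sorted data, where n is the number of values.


The list has n = 7 elements.
Q1 index = floor(7 / 4) = floor(1.75) = 1
Counting from index 0 in the sorted data, the element at index 1 is 31.
Final answer: 31


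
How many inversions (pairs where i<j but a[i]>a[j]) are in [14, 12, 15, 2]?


For each element, count the later elements that are smaller than it:
  14 (index 0): smaller elements after it = [12, 2] -> 2
  12 (index 1): smaller elements after it = [2] -> 1
  15 (index 2): smaller elements after it = [2] -> 1
Total inversions = 2 + 1 + 1 = 4
Final answer: 4


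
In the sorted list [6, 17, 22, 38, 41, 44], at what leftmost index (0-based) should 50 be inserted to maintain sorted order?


List is sorted: [6, 17, 22, 38, 41, 44]
We need the leftmost position where 50 can be inserted, i.e. the first index whose element is >= 50 (or the end of the list if none is).
Binary search with low=0, high=6 (0-based indices):
  low=0, high=6, mid=3: a[3]=38 < 50, so low = 4
  low=4, high=6, mid=5: a[5]=44 < 50, so low = 6
Now low = high = 6, so the insertion index is 6.
Final answer: 6


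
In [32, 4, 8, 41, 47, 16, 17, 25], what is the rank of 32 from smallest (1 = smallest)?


Sort ascending: [4, 8, 16, 17, 25, 32, 41, 47]
Find 32 in the sorted list.
32 is at position 6 (1-indexed).
Final answer: 6


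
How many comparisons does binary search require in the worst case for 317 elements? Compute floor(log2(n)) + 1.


Binary search halves the search space each step.
Maximum comparisons = floor(log2(317)) + 1
log2(317) = 8.3083
floor(log2(317)) = 8, so 8 + 1 = 9
Final answer: 9


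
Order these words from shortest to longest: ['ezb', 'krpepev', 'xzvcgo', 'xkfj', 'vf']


Compute lengths:
  'ezb' has length 3
  'krpepev' has length 7
  'xzvcgo' has length 6
  'xkfj' has length 4
  'vf' has length 2
Lengths in increasing order: 2 < 3 < 4 < 6 < 7
Listing the words in that order gives the answer.
Final answer: ['vf', 'ezb', 'xkfj', 'xzvcgo', 'krpepev']


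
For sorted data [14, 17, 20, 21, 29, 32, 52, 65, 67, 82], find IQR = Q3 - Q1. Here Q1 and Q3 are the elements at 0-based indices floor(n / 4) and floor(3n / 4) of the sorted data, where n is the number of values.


The data has n = 10 elements.
Q1 index = floor(10 / 4) = floor(2.5) = 2; Q3 index = floor(3 * 10 / 4) = floor(7.5) = 7
Q1 = element at index 2 = 20
Q3 = element at index 7 = 65
IQR = 65 - 20 = 45
Final answer: 45


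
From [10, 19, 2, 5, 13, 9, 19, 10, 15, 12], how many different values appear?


List all unique values:
Distinct values: [2, 5, 9, 10, 12, 13, 15, 19]
Count = 8
Final answer: 8


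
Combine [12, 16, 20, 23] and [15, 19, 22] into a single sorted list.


List A: [12, 16, 20, 23]
List B: [15, 19, 22]
Repeatedly compare the front elements and take the smaller:
  12 vs 15 -> take 12
  16 vs 15 -> take 15
  16 vs 19 -> take 16
  20 vs 19 -> take 19
  20 vs 22 -> take 20
  23 vs 22 -> take 22
  B is exhausted; append the rest of A: [23]
Final answer: [12, 15, 16, 19, 20, 22, 23]


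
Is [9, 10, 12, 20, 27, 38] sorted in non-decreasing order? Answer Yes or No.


Check consecutive pairs:
  9 <= 10? True
  10 <= 12? True
  12 <= 20? True
  20 <= 27? True
  27 <= 38? True
Every consecutive pair is in order, so the list is non-decreasing.
Final answer: Yes


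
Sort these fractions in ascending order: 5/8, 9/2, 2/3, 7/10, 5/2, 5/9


Convert to decimal for comparison:
  5/8 = 0.625
  9/2 = 4.5
  2/3 = 0.6667
  7/10 = 0.7
  5/2 = 2.5
  5/9 = 0.5556
Decimals in increasing order: 0.5556 < 0.625 < 0.6667 < 0.7 < 2.5 < 4.5
Writing each back as its fraction gives the sorted order.
Final answer: 5/9, 5/8, 2/3, 7/10, 5/2, 9/2


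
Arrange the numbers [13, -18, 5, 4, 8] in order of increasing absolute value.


Compute absolute values:
  |13| = 13
  |-18| = 18
  |5| = 5
  |4| = 4
  |8| = 8
Absolute values in increasing order: 4 < 5 < 8 < 13 < 18
Listing the original numbers in that order gives the answer.
Final answer: [4, 5, 8, 13, -18]


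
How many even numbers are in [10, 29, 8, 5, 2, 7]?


Check each element:
  10 is even
  29 is odd
  8 is even
  5 is odd
  2 is even
  7 is odd
Evens: [10, 8, 2]
Count of evens = 3
Final answer: 3


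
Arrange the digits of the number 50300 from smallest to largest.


The number 50300 has digits: 5, 0, 3, 0, 0
Sorted: 0, 0, 0, 3, 5
Joining the sorted digits gives the result.
Final answer: 00035


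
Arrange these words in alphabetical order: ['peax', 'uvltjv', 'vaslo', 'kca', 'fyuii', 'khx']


Compare strings character by character (the first differing letter decides):
  'fyuii' < 'kca' since 'f' < 'k' at position 1
  'kca' < 'khx' since 'c' < 'h' at position 2
  'khx' < 'peax' since 'k' < 'p' at position 1
  'peax' < 'uvltjv' since 'p' < 'u' at position 1
  'uvltjv' < 'vaslo' since 'u' < 'v' at position 1
Chaining these comparisons gives the alphabetical order.
Final answer: ['fyuii', 'kca', 'khx', 'peax', 'uvltjv', 'vaslo']


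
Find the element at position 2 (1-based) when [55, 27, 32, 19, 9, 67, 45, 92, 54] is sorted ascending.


Sort ascending: [9, 19, 27, 32, 45, 54, 55, 67, 92]
The 2nd element (1-indexed) is at index 1.
Value = 19
Final answer: 19


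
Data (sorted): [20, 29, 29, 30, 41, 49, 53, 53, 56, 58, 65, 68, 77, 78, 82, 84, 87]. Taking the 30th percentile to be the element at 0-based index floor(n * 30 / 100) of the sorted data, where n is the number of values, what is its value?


The dataset has n = 17 elements.
Index = floor(17 * 30 / 100) = floor(510 / 100) = floor(5.1) = 5
Counting from index 0 in the sorted data, the element at index 5 is 49.
Final answer: 49


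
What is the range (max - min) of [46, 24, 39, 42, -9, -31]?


Maximum value: 46
Minimum value: -31
Range = 46 - (-31) = 77
Final answer: 77


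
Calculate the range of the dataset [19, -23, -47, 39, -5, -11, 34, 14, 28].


Maximum value: 39
Minimum value: -47
Range = 39 - (-47) = 86
Final answer: 86


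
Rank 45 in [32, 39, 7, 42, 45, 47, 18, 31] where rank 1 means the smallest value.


Sort ascending: [7, 18, 31, 32, 39, 42, 45, 47]
Find 45 in the sorted list.
45 is at position 7 (1-indexed).
Final answer: 7


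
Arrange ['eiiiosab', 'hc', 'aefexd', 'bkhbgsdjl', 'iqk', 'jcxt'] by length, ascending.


Compute lengths:
  'eiiiosab' has length 8
  'hc' has length 2
  'aefexd' has length 6
  'bkhbgsdjl' has length 9
  'iqk' has length 3
  'jcxt' has length 4
Lengths in increasing order: 2 < 3 < 4 < 6 < 8 < 9
Listing the words in that order gives the answer.
Final answer: ['hc', 'iqk', 'jcxt', 'aefexd', 'eiiiosab', 'bkhbgsdjl']


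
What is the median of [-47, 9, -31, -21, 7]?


First, sort the list: [-47, -31, -21, 7, 9]
The list has 5 elements (odd count).
The middle index is 2 (0-based), and the element there is -21.
Final answer: -21


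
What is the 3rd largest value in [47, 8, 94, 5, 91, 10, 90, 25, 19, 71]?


Sort descending: [94, 91, 90, 71, 47, 25, 19, 10, 8, 5]
The 3rd element (1-indexed) is at index 2.
Value = 90
Final answer: 90


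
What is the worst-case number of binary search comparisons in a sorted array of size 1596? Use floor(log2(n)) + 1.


Binary search halves the search space each step.
Maximum comparisons = floor(log2(1596)) + 1
log2(1596) = 10.6402
floor(log2(1596)) = 10, so 10 + 1 = 11
Final answer: 11


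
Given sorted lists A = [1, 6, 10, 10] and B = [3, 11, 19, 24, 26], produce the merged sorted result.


List A: [1, 6, 10, 10]
List B: [3, 11, 19, 24, 26]
Repeatedly compare the front elements and take the smaller:
  1 vs 3 -> take 1
  6 vs 3 -> take 3
  6 vs 11 -> take 6
  10 vs 11 -> take 10
  10 vs 11 -> take 10
  A is exhausted; append the rest of B: [11, 19, 24, 26]
Final answer: [1, 3, 6, 10, 10, 11, 19, 24, 26]


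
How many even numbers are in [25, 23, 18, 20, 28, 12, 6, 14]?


Check each element:
  25 is odd
  23 is odd
  18 is even
  20 is even
  28 is even
  12 is even
  6 is even
  14 is even
Evens: [18, 20, 28, 12, 6, 14]
Count of evens = 6
Final answer: 6


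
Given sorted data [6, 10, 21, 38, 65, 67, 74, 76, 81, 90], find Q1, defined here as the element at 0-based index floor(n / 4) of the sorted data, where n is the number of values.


The list has n = 10 elements.
Q1 index = floor(10 / 4) = floor(2.5) = 2
Counting from index 0 in the sorted data, the element at index 2 is 21.
Final answer: 21


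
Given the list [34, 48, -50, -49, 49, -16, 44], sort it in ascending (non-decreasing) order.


Original list: [34, 48, -50, -49, 49, -16, 44]
Repeatedly take the smallest remaining element:
  Remaining [34, 48, -50, -49, 49, -16, 44] -> smallest is -50
  Remaining [34, 48, -49, 49, -16, 44] -> smallest is -49
  Remaining [34, 48, 49, -16, 44] -> smallest is -16
  Remaining [34, 48, 49, 44] -> smallest is 34
  Remaining [48, 49, 44] -> smallest is 44
  Remaining [48, 49] -> smallest is 48
  Remaining [49] -> smallest is 49
Collecting the picks in order gives the sorted list.
Final answer: [-50, -49, -16, 34, 44, 48, 49]


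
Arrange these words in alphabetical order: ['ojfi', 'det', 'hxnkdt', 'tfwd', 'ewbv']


Compare strings character by character (the first differing letter decides):
  'det' < 'ewbv' since 'd' < 'e' at position 1
  'ewbv' < 'hxnkdt' since 'e' < 'h' at position 1
  'hxnkdt' < 'ojfi' since 'h' < 'o' at position 1
  'ojfi' < 'tfwd' since 'o' < 't' at position 1
Chaining these comparisons gives the alphabetical order.
Final answer: ['det', 'ewbv', 'hxnkdt', 'ojfi', 'tfwd']


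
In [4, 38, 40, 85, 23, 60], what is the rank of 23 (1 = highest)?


Sort descending: [85, 60, 40, 38, 23, 4]
Find 23 in the sorted list.
23 is at position 5.
Final answer: 5


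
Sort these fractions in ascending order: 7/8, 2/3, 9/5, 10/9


Convert to decimal for comparison:
  7/8 = 0.875
  2/3 = 0.6667
  9/5 = 1.8
  10/9 = 1.1111
Decimals in increasing order: 0.6667 < 0.875 < 1.1111 < 1.8
Writing each back as its fraction gives the sorted order.
Final answer: 2/3, 7/8, 10/9, 9/5


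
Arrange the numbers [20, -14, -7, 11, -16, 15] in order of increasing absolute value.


Compute absolute values:
  |20| = 20
  |-14| = 14
  |-7| = 7
  |11| = 11
  |-16| = 16
  |15| = 15
Absolute values in increasing order: 7 < 11 < 14 < 15 < 16 < 20
Listing the original numbers in that order gives the answer.
Final answer: [-7, 11, -14, 15, -16, 20]


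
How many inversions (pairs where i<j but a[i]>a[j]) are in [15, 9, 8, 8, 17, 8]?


For each element, count the later elements that are smaller than it:
  15 (index 0): smaller elements after it = [9, 8, 8, 8] -> 4
  9 (index 1): smaller elements after it = [8, 8, 8] -> 3
  8 (index 2): smaller elements after it = [] -> 0
  8 (index 3): smaller elements after it = [] -> 0
  17 (index 4): smaller elements after it = [8] -> 1
Total inversions = 4 + 3 + 0 + 0 + 1 = 8
Final answer: 8


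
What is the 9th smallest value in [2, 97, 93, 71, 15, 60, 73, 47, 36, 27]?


Sort ascending: [2, 15, 27, 36, 47, 60, 71, 73, 93, 97]
The 9th element (1-indexed) is at index 8.
Value = 93
Final answer: 93


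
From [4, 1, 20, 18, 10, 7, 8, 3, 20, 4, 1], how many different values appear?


List all unique values:
Distinct values: [1, 3, 4, 7, 8, 10, 18, 20]
Count = 8
Final answer: 8


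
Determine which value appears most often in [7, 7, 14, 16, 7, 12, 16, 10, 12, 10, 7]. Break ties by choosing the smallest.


Count the frequency of each value:
  7 appears 4 time(s)
  10 appears 2 time(s)
  12 appears 2 time(s)
  14 appears 1 time(s)
  16 appears 2 time(s)
Maximum frequency is 4.
Only 7 reaches that frequency, so it is the mode.
Final answer: 7


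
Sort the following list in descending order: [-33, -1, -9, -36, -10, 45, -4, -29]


Original list: [-33, -1, -9, -36, -10, 45, -4, -29]
Repeatedly take the largest remaining element:
  Remaining [-33, -1, -9, -36, -10, 45, -4, -29] -> largest is 45
  Remaining [-33, -1, -9, -36, -10, -4, -29] -> largest is -1
  Remaining [-33, -9, -36, -10, -4, -29] -> largest is -4
  Remaining [-33, -9, -36, -10, -29] -> largest is -9
  Remaining [-33, -36, -10, -29] -> largest is -10
  Remaining [-33, -36, -29] -> largest is -29
  Remaining [-33, -36] -> largest is -33
  Remaining [-36] -> largest is -36
Collecting the picks in order gives the descending list.
Final answer: [45, -1, -4, -9, -10, -29, -33, -36]
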